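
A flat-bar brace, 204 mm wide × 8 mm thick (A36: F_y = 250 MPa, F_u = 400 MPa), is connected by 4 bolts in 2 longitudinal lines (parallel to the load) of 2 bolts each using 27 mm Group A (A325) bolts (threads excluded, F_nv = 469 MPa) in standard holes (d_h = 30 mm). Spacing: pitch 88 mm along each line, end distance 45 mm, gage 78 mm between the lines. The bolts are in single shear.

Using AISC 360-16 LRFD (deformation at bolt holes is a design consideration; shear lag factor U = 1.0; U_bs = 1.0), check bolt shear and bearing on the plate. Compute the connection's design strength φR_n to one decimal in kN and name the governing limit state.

483.8 kN (bearing governs)

Bolt shear: A_b = π(27)²/4 = 572.56 mm². φR_n = 0.75 × 469 × 572.56 × 4 × 1 = 805.6 kN.
Bearing (8 mm plate, F_u = 400 MPa): end bolts L_c = 45 − 30/2 = 30, R_n = min(1.2×30×8×400, 2.4×27×8×400) = 115.2 kN/bolt; interior L_c = 88 − 30 = 58, R_n = 207.36 kN/bolt. φR_n = 0.75 × (2×115.2 + 2×207.36) = 483.8 kN.
Governing: min(805.6, 483.8) = 483.8 kN → bearing.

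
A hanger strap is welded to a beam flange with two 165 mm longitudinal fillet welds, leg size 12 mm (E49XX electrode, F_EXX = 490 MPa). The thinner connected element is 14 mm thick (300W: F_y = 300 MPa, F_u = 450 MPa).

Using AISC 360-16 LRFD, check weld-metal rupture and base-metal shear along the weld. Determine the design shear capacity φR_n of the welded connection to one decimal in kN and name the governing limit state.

Weld metal: throat = 0.707×12 = 8.484 mm, L = 2×165 = 330 mm. φR_n = 0.75 × 0.6 × 490 × 8.484 × 330 = 617.3 kN.
Base metal shear (14 mm plate): yield φR_n = 1.0×0.6×300×14×330 = 831.6 kN; rupture φR_n = 0.75×0.6×450×14×330 = 935.6 kN; take 831.6 kN (yield).
Governing: min(617.3, 831.6) = 617.3 kN → weld metal.

617.3 kN (weld metal governs)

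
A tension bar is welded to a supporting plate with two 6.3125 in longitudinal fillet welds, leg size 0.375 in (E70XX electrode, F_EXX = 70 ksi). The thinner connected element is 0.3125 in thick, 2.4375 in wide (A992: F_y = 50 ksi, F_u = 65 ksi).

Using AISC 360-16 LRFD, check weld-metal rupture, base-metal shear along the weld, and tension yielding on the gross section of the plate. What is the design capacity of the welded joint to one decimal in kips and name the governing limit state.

34.3 kips (gross-section yield governs)

Weld metal: throat = 0.707×0.375 = 0.26513 in, L = 2×6.3125 = 12.625 in. φR_n = 0.75 × 0.6 × 70 × 0.26513 × 12.625 = 105.4 kips.
Base metal shear (0.3125 in plate): yield φR_n = 1.0×0.6×50×0.3125×12.625 = 118.4 kips; rupture φR_n = 0.75×0.6×65×0.3125×12.625 = 115.4 kips; take 115.4 kips (rupture).
Tension yield (gross): A_g = 2.4375×0.3125 = 0.76172 in². φR_n = 0.90 × 50 × 0.76172 = 34.3 kips.
Governing: min(105.4, 115.4, 34.3) = 34.3 kips → gross-section yield.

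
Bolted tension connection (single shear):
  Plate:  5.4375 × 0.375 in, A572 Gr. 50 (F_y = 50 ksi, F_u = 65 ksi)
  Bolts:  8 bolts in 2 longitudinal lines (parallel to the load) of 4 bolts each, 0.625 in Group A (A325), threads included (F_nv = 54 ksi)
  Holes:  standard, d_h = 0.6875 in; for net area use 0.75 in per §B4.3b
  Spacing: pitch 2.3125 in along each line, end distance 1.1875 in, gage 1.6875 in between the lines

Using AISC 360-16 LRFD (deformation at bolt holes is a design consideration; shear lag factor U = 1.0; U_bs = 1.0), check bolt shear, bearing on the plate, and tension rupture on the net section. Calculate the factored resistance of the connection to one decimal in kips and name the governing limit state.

Bolt shear: A_b = π(0.625)²/4 = 0.3068 in². φR_n = 0.75 × 54 × 0.3068 × 8 × 1 = 99.4 kips.
Bearing (0.375 in plate, F_u = 65 ksi): end bolts L_c = 1.1875 − 0.6875/2 = 0.84375, R_n = min(1.2×0.84375×0.375×65, 2.4×0.625×0.375×65) = 24.68 kips/bolt; interior L_c = 2.3125 − 0.6875 = 1.625, R_n = 36.563 kips/bolt. φR_n = 0.75 × (2×24.68 + 6×36.563) = 201.6 kips.
Tension rupture (net): A_n = (5.4375 − 2×0.75)×0.375 = 1.4766 in² (U = 1.0, A_e = A_n). φR_n = 0.75 × 65 × 1.4766 = 72.0 kips.
Governing: min(99.4, 201.6, 72.0) = 72.0 kips → net-section rupture.

72.0 kips (net-section rupture governs)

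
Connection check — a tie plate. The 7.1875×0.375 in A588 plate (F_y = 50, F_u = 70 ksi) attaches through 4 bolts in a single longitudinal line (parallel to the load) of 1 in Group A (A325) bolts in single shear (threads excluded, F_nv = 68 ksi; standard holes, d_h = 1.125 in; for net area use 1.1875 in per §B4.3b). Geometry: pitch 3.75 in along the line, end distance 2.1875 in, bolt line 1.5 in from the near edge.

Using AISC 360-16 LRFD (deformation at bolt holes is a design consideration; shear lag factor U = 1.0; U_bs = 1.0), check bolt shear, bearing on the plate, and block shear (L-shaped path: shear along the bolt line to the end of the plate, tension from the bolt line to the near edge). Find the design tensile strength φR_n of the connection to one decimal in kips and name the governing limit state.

127.5 kips (block shear governs)

Bolt shear: A_b = π(1)²/4 = 0.7854 in². φR_n = 0.75 × 68 × 0.7854 × 4 × 1 = 160.2 kips.
Bearing (0.375 in plate, F_u = 70 ksi): end bolts L_c = 2.1875 − 1.125/2 = 1.625, R_n = min(1.2×1.625×0.375×70, 2.4×1×0.375×70) = 51.188 kips/bolt; interior L_c = 3.75 − 1.125 = 2.625, R_n = 63 kips/bolt. φR_n = 0.75 × (1×51.188 + 3×63) = 180.1 kips.
Block shear: shear path 1×[2.1875+3×3.75] = 1×13.4375 in, A_gv = 5.0391, A_nv = 1×(13.4375 − 3.5×1.1875)×0.375 = 3.4805 in²; tension to near edge: (1.5 − 0.5×1.1875)×0.375 = 0.33984 in². R_n = min(0.6×70×3.4805, 0.6×50×5.0391) + 1.0×70×0.33984 = min(146.18, 151.17) + 23.789 = 169.97 kips. φR_n = 0.75 × 169.97 = 127.5 kips.
Governing: min(160.2, 180.1, 127.5) = 127.5 kips → block shear.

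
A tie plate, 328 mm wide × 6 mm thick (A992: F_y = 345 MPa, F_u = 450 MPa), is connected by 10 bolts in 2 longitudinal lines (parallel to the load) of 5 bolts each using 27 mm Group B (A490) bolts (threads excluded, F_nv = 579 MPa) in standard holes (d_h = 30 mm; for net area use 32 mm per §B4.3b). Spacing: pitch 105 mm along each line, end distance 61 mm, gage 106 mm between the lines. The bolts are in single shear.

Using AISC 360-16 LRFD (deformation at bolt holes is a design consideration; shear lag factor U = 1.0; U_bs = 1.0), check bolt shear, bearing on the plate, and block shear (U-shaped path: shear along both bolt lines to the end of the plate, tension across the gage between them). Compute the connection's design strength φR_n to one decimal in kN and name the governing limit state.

Bolt shear: A_b = π(27)²/4 = 572.56 mm². φR_n = 0.75 × 579 × 572.56 × 10 × 1 = 2486.3 kN.
Bearing (6 mm plate, F_u = 450 MPa): end bolts L_c = 61 − 30/2 = 46, R_n = min(1.2×46×6×450, 2.4×27×6×450) = 149.04 kN/bolt; interior L_c = 105 − 30 = 75, R_n = 174.96 kN/bolt. φR_n = 0.75 × (2×149.04 + 8×174.96) = 1273.3 kN.
Block shear: shear path 2×[61+4×105] = 2×481 mm, A_gv = 5772, A_nv = 2×(481 − 4.5×32)×6 = 4044 mm²; tension across gage: (106 − 1×32)×6 = 444 mm². R_n = min(0.6×450×4044, 0.6×345×5772) + 1.0×450×444 = min(1091.9, 1194.8) + 199.8 = 1291.7 kN. φR_n = 0.75 × 1291.7 = 968.8 kN.
Governing: min(2486.3, 1273.3, 968.8) = 968.8 kN → block shear.

968.8 kN (block shear governs)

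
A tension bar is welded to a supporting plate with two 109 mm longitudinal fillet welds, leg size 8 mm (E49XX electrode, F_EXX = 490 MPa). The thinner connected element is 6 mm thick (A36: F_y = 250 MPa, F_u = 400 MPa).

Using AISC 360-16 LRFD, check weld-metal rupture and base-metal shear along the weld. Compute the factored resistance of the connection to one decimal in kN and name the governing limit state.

Weld metal: throat = 0.707×8 = 5.656 mm, L = 2×109 = 218 mm. φR_n = 0.75 × 0.6 × 490 × 5.656 × 218 = 271.9 kN.
Base metal shear (6 mm plate): yield φR_n = 1.0×0.6×250×6×218 = 196.2 kN; rupture φR_n = 0.75×0.6×400×6×218 = 235.4 kN; take 196.2 kN (yield).
Governing: min(271.9, 196.2) = 196.2 kN → base-metal shear.

196.2 kN (base-metal shear governs)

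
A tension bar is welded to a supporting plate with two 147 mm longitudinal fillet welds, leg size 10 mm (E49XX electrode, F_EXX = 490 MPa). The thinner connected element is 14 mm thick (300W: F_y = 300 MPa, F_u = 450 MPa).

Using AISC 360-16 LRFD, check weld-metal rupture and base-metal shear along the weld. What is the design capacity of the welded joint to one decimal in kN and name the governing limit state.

458.3 kN (weld metal governs)

Weld metal: throat = 0.707×10 = 7.07 mm, L = 2×147 = 294 mm. φR_n = 0.75 × 0.6 × 490 × 7.07 × 294 = 458.3 kN.
Base metal shear (14 mm plate): yield φR_n = 1.0×0.6×300×14×294 = 740.9 kN; rupture φR_n = 0.75×0.6×450×14×294 = 833.5 kN; take 740.9 kN (yield).
Governing: min(458.3, 740.9) = 458.3 kN → weld metal.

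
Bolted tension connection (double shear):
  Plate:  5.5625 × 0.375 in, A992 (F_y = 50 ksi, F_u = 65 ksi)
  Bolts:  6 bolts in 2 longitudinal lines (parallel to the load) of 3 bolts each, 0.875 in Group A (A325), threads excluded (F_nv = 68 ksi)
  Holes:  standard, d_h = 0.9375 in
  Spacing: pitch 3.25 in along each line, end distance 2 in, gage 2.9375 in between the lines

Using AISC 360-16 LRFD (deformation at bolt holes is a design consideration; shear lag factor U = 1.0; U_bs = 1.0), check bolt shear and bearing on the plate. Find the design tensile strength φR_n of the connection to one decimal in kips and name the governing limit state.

Bolt shear: A_b = π(0.875)²/4 = 0.60132 in². φR_n = 0.75 × 68 × 0.60132 × 6 × 2 = 368.0 kips.
Bearing (0.375 in plate, F_u = 65 ksi): end bolts L_c = 2 − 0.9375/2 = 1.53125, R_n = min(1.2×1.53125×0.375×65, 2.4×0.875×0.375×65) = 44.789 kips/bolt; interior L_c = 3.25 − 0.9375 = 2.3125, R_n = 51.188 kips/bolt. φR_n = 0.75 × (2×44.789 + 4×51.188) = 220.7 kips.
Governing: min(368.0, 220.7) = 220.7 kips → bearing.

220.7 kips (bearing governs)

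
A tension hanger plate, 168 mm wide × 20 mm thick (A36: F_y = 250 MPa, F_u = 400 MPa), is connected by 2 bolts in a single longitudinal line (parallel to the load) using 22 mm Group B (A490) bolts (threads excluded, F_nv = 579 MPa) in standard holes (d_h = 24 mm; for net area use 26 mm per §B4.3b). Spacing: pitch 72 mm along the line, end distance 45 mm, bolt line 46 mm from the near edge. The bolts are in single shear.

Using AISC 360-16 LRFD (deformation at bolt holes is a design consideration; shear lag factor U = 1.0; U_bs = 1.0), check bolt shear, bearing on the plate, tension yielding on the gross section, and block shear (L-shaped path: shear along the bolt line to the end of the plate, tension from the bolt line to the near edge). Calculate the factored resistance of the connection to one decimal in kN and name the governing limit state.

Bolt shear: A_b = π(22)²/4 = 380.13 mm². φR_n = 0.75 × 579 × 380.13 × 2 × 1 = 330.1 kN.
Bearing (20 mm plate, F_u = 400 MPa): end bolts L_c = 45 − 24/2 = 33, R_n = min(1.2×33×20×400, 2.4×22×20×400) = 316.8 kN/bolt; interior L_c = 72 − 24 = 48, R_n = 422.4 kN/bolt. φR_n = 0.75 × (1×316.8 + 1×422.4) = 554.4 kN.
Tension yield (gross): A_g = 168×20 = 3360 mm². φR_n = 0.90 × 250 × 3360 = 756.0 kN.
Block shear: shear path 1×[45+1×72] = 1×117 mm, A_gv = 2340, A_nv = 1×(117 − 1.5×26)×20 = 1560 mm²; tension to near edge: (46 − 0.5×26)×20 = 660 mm². R_n = min(0.6×400×1560, 0.6×250×2340) + 1.0×400×660 = min(374.4, 351) + 264 = 615 kN. φR_n = 0.75 × 615 = 461.3 kN.
Governing: min(330.1, 554.4, 756.0, 461.3) = 330.1 kN → bolt shear.

330.1 kN (bolt shear governs)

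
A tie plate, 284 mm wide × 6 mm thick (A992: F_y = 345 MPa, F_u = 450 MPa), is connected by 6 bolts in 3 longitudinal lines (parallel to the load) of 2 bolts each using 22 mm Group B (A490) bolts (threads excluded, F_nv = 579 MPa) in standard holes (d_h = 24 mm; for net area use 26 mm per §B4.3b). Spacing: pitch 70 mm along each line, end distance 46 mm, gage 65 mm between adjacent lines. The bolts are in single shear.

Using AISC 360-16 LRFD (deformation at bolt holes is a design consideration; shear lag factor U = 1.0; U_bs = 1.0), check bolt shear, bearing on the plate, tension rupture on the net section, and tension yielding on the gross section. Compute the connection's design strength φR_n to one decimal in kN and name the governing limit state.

417.2 kN (net-section rupture governs)

Bolt shear: A_b = π(22)²/4 = 380.13 mm². φR_n = 0.75 × 579 × 380.13 × 6 × 1 = 990.4 kN.
Bearing (6 mm plate, F_u = 450 MPa): end bolts L_c = 46 − 24/2 = 34, R_n = min(1.2×34×6×450, 2.4×22×6×450) = 110.16 kN/bolt; interior L_c = 70 − 24 = 46, R_n = 142.56 kN/bolt. φR_n = 0.75 × (3×110.16 + 3×142.56) = 568.6 kN.
Tension rupture (net): A_n = (284 − 3×26)×6 = 1236 mm² (U = 1.0, A_e = A_n). φR_n = 0.75 × 450 × 1236 = 417.2 kN.
Tension yield (gross): A_g = 284×6 = 1704 mm². φR_n = 0.90 × 345 × 1704 = 529.1 kN.
Governing: min(990.4, 568.6, 417.2, 529.1) = 417.2 kN → net-section rupture.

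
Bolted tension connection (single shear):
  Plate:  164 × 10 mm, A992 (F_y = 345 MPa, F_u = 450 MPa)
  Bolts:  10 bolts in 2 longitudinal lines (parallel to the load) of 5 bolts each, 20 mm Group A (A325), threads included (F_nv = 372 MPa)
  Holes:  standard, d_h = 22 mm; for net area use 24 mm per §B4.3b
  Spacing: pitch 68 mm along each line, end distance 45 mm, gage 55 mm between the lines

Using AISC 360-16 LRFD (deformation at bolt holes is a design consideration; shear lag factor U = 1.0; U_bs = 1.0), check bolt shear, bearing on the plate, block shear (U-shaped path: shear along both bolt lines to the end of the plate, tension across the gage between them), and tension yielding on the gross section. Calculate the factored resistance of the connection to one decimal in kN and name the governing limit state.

Bolt shear: A_b = π(20)²/4 = 314.16 mm². φR_n = 0.75 × 372 × 314.16 × 10 × 1 = 876.5 kN.
Bearing (10 mm plate, F_u = 450 MPa): end bolts L_c = 45 − 22/2 = 34, R_n = min(1.2×34×10×450, 2.4×20×10×450) = 183.6 kN/bolt; interior L_c = 68 − 22 = 46, R_n = 216 kN/bolt. φR_n = 0.75 × (2×183.6 + 8×216) = 1571.4 kN.
Block shear: shear path 2×[45+4×68] = 2×317 mm, A_gv = 6340, A_nv = 2×(317 − 4.5×24)×10 = 4180 mm²; tension across gage: (55 − 1×24)×10 = 310 mm². R_n = min(0.6×450×4180, 0.6×345×6340) + 1.0×450×310 = min(1128.6, 1312.4) + 139.5 = 1268.1 kN. φR_n = 0.75 × 1268.1 = 951.1 kN.
Tension yield (gross): A_g = 164×10 = 1640 mm². φR_n = 0.90 × 345 × 1640 = 509.2 kN.
Governing: min(876.5, 1571.4, 951.1, 509.2) = 509.2 kN → gross-section yield.

509.2 kN (gross-section yield governs)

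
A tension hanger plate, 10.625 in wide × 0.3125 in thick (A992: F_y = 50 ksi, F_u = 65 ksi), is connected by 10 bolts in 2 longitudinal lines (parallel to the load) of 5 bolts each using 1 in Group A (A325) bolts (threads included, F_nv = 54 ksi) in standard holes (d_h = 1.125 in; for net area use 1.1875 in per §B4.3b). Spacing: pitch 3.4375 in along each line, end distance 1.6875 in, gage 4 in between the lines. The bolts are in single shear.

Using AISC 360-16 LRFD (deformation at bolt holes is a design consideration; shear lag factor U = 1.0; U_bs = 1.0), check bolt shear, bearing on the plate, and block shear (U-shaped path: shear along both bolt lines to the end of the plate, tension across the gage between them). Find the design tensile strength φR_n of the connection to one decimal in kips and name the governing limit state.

Bolt shear: A_b = π(1)²/4 = 0.7854 in². φR_n = 0.75 × 54 × 0.7854 × 10 × 1 = 318.1 kips.
Bearing (0.3125 in plate, F_u = 65 ksi): end bolts L_c = 1.6875 − 1.125/2 = 1.125, R_n = min(1.2×1.125×0.3125×65, 2.4×1×0.3125×65) = 27.422 kips/bolt; interior L_c = 3.4375 − 1.125 = 2.3125, R_n = 48.75 kips/bolt. φR_n = 0.75 × (2×27.422 + 8×48.75) = 333.6 kips.
Block shear: shear path 2×[1.6875+4×3.4375] = 2×15.4375 in, A_gv = 9.6484, A_nv = 2×(15.4375 − 4.5×1.1875)×0.3125 = 6.3086 in²; tension across gage: (4 − 1×1.1875)×0.3125 = 0.87891 in². R_n = min(0.6×65×6.3086, 0.6×50×9.6484) + 1.0×65×0.87891 = min(246.04, 289.45) + 57.129 = 303.17 kips. φR_n = 0.75 × 303.17 = 227.4 kips.
Governing: min(318.1, 333.6, 227.4) = 227.4 kips → block shear.

227.4 kips (block shear governs)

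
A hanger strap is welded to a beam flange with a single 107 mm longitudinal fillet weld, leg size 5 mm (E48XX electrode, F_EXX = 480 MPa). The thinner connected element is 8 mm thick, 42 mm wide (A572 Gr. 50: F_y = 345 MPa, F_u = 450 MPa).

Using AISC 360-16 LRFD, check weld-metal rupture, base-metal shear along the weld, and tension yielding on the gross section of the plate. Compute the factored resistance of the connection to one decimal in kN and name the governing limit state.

81.7 kN (weld metal governs)

Weld metal: throat = 0.707×5 = 3.535 mm, L = 107 mm. φR_n = 0.75 × 0.6 × 480 × 3.535 × 107 = 81.7 kN.
Base metal shear (8 mm plate): yield φR_n = 1.0×0.6×345×8×107 = 177.2 kN; rupture φR_n = 0.75×0.6×450×8×107 = 173.3 kN; take 173.3 kN (rupture).
Tension yield (gross): A_g = 42×8 = 336 mm². φR_n = 0.90 × 345 × 336 = 104.3 kN.
Governing: min(81.7, 173.3, 104.3) = 81.7 kN → weld metal.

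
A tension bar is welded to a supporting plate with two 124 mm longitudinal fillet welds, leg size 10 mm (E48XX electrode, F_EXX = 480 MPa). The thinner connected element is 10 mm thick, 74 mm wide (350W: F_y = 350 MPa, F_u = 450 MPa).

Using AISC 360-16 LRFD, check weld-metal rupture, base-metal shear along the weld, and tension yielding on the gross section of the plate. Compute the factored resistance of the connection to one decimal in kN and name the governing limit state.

Weld metal: throat = 0.707×10 = 7.07 mm, L = 2×124 = 248 mm. φR_n = 0.75 × 0.6 × 480 × 7.07 × 248 = 378.7 kN.
Base metal shear (10 mm plate): yield φR_n = 1.0×0.6×350×10×248 = 520.8 kN; rupture φR_n = 0.75×0.6×450×10×248 = 502.2 kN; take 502.2 kN (rupture).
Tension yield (gross): A_g = 74×10 = 740 mm². φR_n = 0.90 × 350 × 740 = 233.1 kN.
Governing: min(378.7, 502.2, 233.1) = 233.1 kN → gross-section yield.

233.1 kN (gross-section yield governs)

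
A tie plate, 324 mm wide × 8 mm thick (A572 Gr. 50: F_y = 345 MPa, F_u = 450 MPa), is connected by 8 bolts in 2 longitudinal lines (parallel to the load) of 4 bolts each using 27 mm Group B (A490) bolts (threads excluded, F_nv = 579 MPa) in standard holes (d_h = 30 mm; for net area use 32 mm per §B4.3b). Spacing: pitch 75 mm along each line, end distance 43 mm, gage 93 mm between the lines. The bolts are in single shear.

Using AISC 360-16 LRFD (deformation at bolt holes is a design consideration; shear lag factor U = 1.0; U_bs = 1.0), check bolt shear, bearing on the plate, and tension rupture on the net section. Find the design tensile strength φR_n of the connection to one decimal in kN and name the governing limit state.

702.0 kN (net-section rupture governs)

Bolt shear: A_b = π(27)²/4 = 572.56 mm². φR_n = 0.75 × 579 × 572.56 × 8 × 1 = 1989.1 kN.
Bearing (8 mm plate, F_u = 450 MPa): end bolts L_c = 43 − 30/2 = 28, R_n = min(1.2×28×8×450, 2.4×27×8×450) = 120.96 kN/bolt; interior L_c = 75 − 30 = 45, R_n = 194.4 kN/bolt. φR_n = 0.75 × (2×120.96 + 6×194.4) = 1056.2 kN.
Tension rupture (net): A_n = (324 − 2×32)×8 = 2080 mm² (U = 1.0, A_e = A_n). φR_n = 0.75 × 450 × 2080 = 702.0 kN.
Governing: min(1989.1, 1056.2, 702.0) = 702.0 kN → net-section rupture.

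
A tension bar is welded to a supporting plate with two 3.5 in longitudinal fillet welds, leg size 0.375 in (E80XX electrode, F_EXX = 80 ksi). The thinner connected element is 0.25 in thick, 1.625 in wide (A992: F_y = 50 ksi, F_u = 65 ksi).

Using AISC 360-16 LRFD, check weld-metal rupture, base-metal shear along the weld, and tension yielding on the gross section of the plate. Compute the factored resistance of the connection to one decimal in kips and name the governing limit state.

Weld metal: throat = 0.707×0.375 = 0.26513 in, L = 2×3.5 = 7 in. φR_n = 0.75 × 0.6 × 80 × 0.26513 × 7 = 66.8 kips.
Base metal shear (0.25 in plate): yield φR_n = 1.0×0.6×50×0.25×7 = 52.5 kips; rupture φR_n = 0.75×0.6×65×0.25×7 = 51.2 kips; take 51.2 kips (rupture).
Tension yield (gross): A_g = 1.625×0.25 = 0.40625 in². φR_n = 0.90 × 50 × 0.40625 = 18.3 kips.
Governing: min(66.8, 51.2, 18.3) = 18.3 kips → gross-section yield.

18.3 kips (gross-section yield governs)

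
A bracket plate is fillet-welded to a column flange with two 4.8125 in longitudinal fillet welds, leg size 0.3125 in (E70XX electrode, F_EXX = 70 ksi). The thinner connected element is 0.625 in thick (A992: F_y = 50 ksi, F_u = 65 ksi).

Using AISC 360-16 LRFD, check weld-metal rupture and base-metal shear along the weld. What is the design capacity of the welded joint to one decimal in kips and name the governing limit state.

Weld metal: throat = 0.707×0.3125 = 0.22094 in, L = 2×4.8125 = 9.625 in. φR_n = 0.75 × 0.6 × 70 × 0.22094 × 9.625 = 67.0 kips.
Base metal shear (0.625 in plate): yield φR_n = 1.0×0.6×50×0.625×9.625 = 180.5 kips; rupture φR_n = 0.75×0.6×65×0.625×9.625 = 176.0 kips; take 176.0 kips (rupture).
Governing: min(67.0, 176.0) = 67.0 kips → weld metal.

67.0 kips (weld metal governs)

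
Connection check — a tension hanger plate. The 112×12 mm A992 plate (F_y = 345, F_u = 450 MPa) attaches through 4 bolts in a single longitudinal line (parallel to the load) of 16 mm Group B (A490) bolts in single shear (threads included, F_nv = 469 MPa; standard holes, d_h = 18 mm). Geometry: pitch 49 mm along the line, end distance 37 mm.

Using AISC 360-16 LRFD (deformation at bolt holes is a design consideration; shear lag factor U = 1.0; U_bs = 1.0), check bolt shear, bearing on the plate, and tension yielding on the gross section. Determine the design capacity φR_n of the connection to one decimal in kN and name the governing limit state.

Bolt shear: A_b = π(16)²/4 = 201.06 mm². φR_n = 0.75 × 469 × 201.06 × 4 × 1 = 282.9 kN.
Bearing (12 mm plate, F_u = 450 MPa): end bolts L_c = 37 − 18/2 = 28, R_n = min(1.2×28×12×450, 2.4×16×12×450) = 181.44 kN/bolt; interior L_c = 49 − 18 = 31, R_n = 200.88 kN/bolt. φR_n = 0.75 × (1×181.44 + 3×200.88) = 588.1 kN.
Tension yield (gross): A_g = 112×12 = 1344 mm². φR_n = 0.90 × 345 × 1344 = 417.3 kN.
Governing: min(282.9, 588.1, 417.3) = 282.9 kN → bolt shear.

282.9 kN (bolt shear governs)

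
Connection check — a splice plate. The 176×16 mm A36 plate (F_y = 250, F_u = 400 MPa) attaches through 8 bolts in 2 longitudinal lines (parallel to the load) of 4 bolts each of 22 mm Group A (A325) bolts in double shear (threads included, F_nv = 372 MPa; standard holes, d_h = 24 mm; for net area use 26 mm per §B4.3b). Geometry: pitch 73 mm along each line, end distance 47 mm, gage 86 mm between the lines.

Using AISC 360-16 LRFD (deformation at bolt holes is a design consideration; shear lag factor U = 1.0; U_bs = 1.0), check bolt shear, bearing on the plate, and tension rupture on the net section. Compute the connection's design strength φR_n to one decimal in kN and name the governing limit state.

Bolt shear: A_b = π(22)²/4 = 380.13 mm². φR_n = 0.75 × 372 × 380.13 × 8 × 2 = 1696.9 kN.
Bearing (16 mm plate, F_u = 400 MPa): end bolts L_c = 47 − 24/2 = 35, R_n = min(1.2×35×16×400, 2.4×22×16×400) = 268.8 kN/bolt; interior L_c = 73 − 24 = 49, R_n = 337.92 kN/bolt. φR_n = 0.75 × (2×268.8 + 6×337.92) = 1923.8 kN.
Tension rupture (net): A_n = (176 − 2×26)×16 = 1984 mm² (U = 1.0, A_e = A_n). φR_n = 0.75 × 400 × 1984 = 595.2 kN.
Governing: min(1696.9, 1923.8, 595.2) = 595.2 kN → net-section rupture.

595.2 kN (net-section rupture governs)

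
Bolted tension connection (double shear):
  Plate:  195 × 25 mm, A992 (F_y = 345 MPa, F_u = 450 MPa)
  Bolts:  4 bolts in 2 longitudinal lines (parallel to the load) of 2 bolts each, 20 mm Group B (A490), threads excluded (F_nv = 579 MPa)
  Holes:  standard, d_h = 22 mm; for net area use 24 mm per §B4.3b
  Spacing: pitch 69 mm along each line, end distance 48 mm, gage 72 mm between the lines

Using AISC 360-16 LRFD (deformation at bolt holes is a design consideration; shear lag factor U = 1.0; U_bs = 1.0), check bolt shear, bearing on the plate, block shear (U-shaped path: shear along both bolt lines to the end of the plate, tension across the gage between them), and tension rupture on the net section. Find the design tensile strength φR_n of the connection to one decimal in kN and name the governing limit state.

1091.4 kN (bolt shear governs)

Bolt shear: A_b = π(20)²/4 = 314.16 mm². φR_n = 0.75 × 579 × 314.16 × 4 × 2 = 1091.4 kN.
Bearing (25 mm plate, F_u = 450 MPa): end bolts L_c = 48 − 22/2 = 37, R_n = min(1.2×37×25×450, 2.4×20×25×450) = 499.5 kN/bolt; interior L_c = 69 − 22 = 47, R_n = 540 kN/bolt. φR_n = 0.75 × (2×499.5 + 2×540) = 1559.3 kN.
Block shear: shear path 2×[48+1×69] = 2×117 mm, A_gv = 5850, A_nv = 2×(117 − 1.5×24)×25 = 4050 mm²; tension across gage: (72 − 1×24)×25 = 1200 mm². R_n = min(0.6×450×4050, 0.6×345×5850) + 1.0×450×1200 = min(1093.5, 1211) + 540 = 1633.5 kN. φR_n = 0.75 × 1633.5 = 1225.1 kN.
Tension rupture (net): A_n = (195 − 2×24)×25 = 3675 mm² (U = 1.0, A_e = A_n). φR_n = 0.75 × 450 × 3675 = 1240.3 kN.
Governing: min(1091.4, 1559.3, 1225.1, 1240.3) = 1091.4 kN → bolt shear.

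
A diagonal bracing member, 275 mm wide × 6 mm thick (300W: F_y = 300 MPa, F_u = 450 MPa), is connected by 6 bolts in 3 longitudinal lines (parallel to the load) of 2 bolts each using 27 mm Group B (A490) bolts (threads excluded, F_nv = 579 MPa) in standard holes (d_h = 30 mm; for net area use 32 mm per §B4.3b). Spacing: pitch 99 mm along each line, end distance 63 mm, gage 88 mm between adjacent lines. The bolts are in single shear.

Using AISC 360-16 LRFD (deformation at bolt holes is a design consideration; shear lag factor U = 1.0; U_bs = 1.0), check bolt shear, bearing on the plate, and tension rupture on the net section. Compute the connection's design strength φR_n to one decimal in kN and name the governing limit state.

Bolt shear: A_b = π(27)²/4 = 572.56 mm². φR_n = 0.75 × 579 × 572.56 × 6 × 1 = 1491.8 kN.
Bearing (6 mm plate, F_u = 450 MPa): end bolts L_c = 63 − 30/2 = 48, R_n = min(1.2×48×6×450, 2.4×27×6×450) = 155.52 kN/bolt; interior L_c = 99 − 30 = 69, R_n = 174.96 kN/bolt. φR_n = 0.75 × (3×155.52 + 3×174.96) = 743.6 kN.
Tension rupture (net): A_n = (275 − 3×32)×6 = 1074 mm² (U = 1.0, A_e = A_n). φR_n = 0.75 × 450 × 1074 = 362.5 kN.
Governing: min(1491.8, 743.6, 362.5) = 362.5 kN → net-section rupture.

362.5 kN (net-section rupture governs)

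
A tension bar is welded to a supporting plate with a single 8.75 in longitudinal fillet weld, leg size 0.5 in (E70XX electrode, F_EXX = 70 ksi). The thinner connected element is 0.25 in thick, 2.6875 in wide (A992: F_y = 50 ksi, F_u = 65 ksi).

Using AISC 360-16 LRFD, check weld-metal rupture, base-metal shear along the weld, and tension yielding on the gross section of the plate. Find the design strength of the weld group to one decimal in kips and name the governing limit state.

30.2 kips (gross-section yield governs)

Weld metal: throat = 0.707×0.5 = 0.3535 in, L = 8.75 in. φR_n = 0.75 × 0.6 × 70 × 0.3535 × 8.75 = 97.4 kips.
Base metal shear (0.25 in plate): yield φR_n = 1.0×0.6×50×0.25×8.75 = 65.6 kips; rupture φR_n = 0.75×0.6×65×0.25×8.75 = 64.0 kips; take 64.0 kips (rupture).
Tension yield (gross): A_g = 2.6875×0.25 = 0.67188 in². φR_n = 0.90 × 50 × 0.67188 = 30.2 kips.
Governing: min(97.4, 64.0, 30.2) = 30.2 kips → gross-section yield.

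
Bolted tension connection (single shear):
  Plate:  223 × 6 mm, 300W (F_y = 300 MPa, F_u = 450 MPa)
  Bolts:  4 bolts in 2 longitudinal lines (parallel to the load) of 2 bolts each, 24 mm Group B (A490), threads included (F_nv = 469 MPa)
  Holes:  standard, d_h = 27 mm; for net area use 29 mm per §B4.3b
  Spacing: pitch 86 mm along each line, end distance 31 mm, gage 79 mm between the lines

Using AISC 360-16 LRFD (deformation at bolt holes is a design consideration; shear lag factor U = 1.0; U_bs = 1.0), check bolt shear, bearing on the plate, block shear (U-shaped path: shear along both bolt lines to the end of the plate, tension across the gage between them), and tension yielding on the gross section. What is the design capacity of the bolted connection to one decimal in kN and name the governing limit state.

Bolt shear: A_b = π(24)²/4 = 452.39 mm². φR_n = 0.75 × 469 × 452.39 × 4 × 1 = 636.5 kN.
Bearing (6 mm plate, F_u = 450 MPa): end bolts L_c = 31 − 27/2 = 17.5, R_n = min(1.2×17.5×6×450, 2.4×24×6×450) = 56.7 kN/bolt; interior L_c = 86 − 27 = 59, R_n = 155.52 kN/bolt. φR_n = 0.75 × (2×56.7 + 2×155.52) = 318.3 kN.
Block shear: shear path 2×[31+1×86] = 2×117 mm, A_gv = 1404, A_nv = 2×(117 − 1.5×29)×6 = 882 mm²; tension across gage: (79 − 1×29)×6 = 300 mm². R_n = min(0.6×450×882, 0.6×300×1404) + 1.0×450×300 = min(238.14, 252.72) + 135 = 373.14 kN. φR_n = 0.75 × 373.14 = 279.9 kN.
Tension yield (gross): A_g = 223×6 = 1338 mm². φR_n = 0.90 × 300 × 1338 = 361.3 kN.
Governing: min(636.5, 318.3, 279.9, 361.3) = 279.9 kN → block shear.

279.9 kN (block shear governs)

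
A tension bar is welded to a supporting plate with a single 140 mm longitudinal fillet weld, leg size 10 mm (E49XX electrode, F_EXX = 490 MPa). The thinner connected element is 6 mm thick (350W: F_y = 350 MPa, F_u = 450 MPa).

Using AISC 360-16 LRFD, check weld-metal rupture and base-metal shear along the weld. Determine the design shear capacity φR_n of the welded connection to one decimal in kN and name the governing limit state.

170.1 kN (base-metal shear governs)

Weld metal: throat = 0.707×10 = 7.07 mm, L = 140 mm. φR_n = 0.75 × 0.6 × 490 × 7.07 × 140 = 218.3 kN.
Base metal shear (6 mm plate): yield φR_n = 1.0×0.6×350×6×140 = 176.4 kN; rupture φR_n = 0.75×0.6×450×6×140 = 170.1 kN; take 170.1 kN (rupture).
Governing: min(218.3, 170.1) = 170.1 kN → base-metal shear.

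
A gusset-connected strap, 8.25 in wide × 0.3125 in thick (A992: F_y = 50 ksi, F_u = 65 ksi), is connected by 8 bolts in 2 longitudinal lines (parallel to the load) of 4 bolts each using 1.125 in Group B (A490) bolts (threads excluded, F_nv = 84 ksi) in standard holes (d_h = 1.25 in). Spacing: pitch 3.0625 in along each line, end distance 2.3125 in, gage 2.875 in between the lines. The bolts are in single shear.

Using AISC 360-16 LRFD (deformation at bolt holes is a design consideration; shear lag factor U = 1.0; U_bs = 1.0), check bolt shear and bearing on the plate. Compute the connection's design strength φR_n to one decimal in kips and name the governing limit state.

Bolt shear: A_b = π(1.125)²/4 = 0.99402 in². φR_n = 0.75 × 84 × 0.99402 × 8 × 1 = 501.0 kips.
Bearing (0.3125 in plate, F_u = 65 ksi): end bolts L_c = 2.3125 − 1.25/2 = 1.6875, R_n = min(1.2×1.6875×0.3125×65, 2.4×1.125×0.3125×65) = 41.133 kips/bolt; interior L_c = 3.0625 − 1.25 = 1.8125, R_n = 44.18 kips/bolt. φR_n = 0.75 × (2×41.133 + 6×44.18) = 260.5 kips.
Governing: min(501.0, 260.5) = 260.5 kips → bearing.

260.5 kips (bearing governs)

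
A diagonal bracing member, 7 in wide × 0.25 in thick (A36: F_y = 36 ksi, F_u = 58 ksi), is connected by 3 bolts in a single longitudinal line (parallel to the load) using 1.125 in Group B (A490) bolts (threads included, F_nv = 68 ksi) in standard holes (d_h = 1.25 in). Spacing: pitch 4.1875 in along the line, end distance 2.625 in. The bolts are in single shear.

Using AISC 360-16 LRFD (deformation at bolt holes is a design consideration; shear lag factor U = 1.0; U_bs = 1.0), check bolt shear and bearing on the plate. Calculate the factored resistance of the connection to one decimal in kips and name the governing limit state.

Bolt shear: A_b = π(1.125)²/4 = 0.99402 in². φR_n = 0.75 × 68 × 0.99402 × 3 × 1 = 152.1 kips.
Bearing (0.25 in plate, F_u = 58 ksi): end bolts L_c = 2.625 − 1.25/2 = 2, R_n = min(1.2×2×0.25×58, 2.4×1.125×0.25×58) = 34.8 kips/bolt; interior L_c = 4.1875 − 1.25 = 2.9375, R_n = 39.15 kips/bolt. φR_n = 0.75 × (1×34.8 + 2×39.15) = 84.8 kips.
Governing: min(152.1, 84.8) = 84.8 kips → bearing.

84.8 kips (bearing governs)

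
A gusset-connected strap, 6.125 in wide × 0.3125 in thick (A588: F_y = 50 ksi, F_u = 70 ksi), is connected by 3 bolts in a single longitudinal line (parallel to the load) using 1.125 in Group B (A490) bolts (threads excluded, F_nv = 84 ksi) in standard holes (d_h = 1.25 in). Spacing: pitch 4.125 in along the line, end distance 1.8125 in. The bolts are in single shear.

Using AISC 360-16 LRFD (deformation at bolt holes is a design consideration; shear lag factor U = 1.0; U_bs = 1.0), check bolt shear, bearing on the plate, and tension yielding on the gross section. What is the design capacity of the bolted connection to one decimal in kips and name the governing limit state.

86.1 kips (gross-section yield governs)

Bolt shear: A_b = π(1.125)²/4 = 0.99402 in². φR_n = 0.75 × 84 × 0.99402 × 3 × 1 = 187.9 kips.
Bearing (0.3125 in plate, F_u = 70 ksi): end bolts L_c = 1.8125 − 1.25/2 = 1.1875, R_n = min(1.2×1.1875×0.3125×70, 2.4×1.125×0.3125×70) = 31.172 kips/bolt; interior L_c = 4.125 − 1.25 = 2.875, R_n = 59.063 kips/bolt. φR_n = 0.75 × (1×31.172 + 2×59.063) = 112.0 kips.
Tension yield (gross): A_g = 6.125×0.3125 = 1.9141 in². φR_n = 0.90 × 50 × 1.9141 = 86.1 kips.
Governing: min(187.9, 112.0, 86.1) = 86.1 kips → gross-section yield.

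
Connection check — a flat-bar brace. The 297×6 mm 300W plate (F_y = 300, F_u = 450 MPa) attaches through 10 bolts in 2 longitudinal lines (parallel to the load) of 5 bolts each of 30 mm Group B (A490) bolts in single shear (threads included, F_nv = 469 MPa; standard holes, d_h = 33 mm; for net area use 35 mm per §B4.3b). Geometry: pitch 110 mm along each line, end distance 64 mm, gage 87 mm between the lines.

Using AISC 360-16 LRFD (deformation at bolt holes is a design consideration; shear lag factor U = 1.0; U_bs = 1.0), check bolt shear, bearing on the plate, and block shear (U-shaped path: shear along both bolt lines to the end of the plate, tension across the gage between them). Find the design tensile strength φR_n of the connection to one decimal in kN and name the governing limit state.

Bolt shear: A_b = π(30)²/4 = 706.86 mm². φR_n = 0.75 × 469 × 706.86 × 10 × 1 = 2486.4 kN.
Bearing (6 mm plate, F_u = 450 MPa): end bolts L_c = 64 − 33/2 = 47.5, R_n = min(1.2×47.5×6×450, 2.4×30×6×450) = 153.9 kN/bolt; interior L_c = 110 − 33 = 77, R_n = 194.4 kN/bolt. φR_n = 0.75 × (2×153.9 + 8×194.4) = 1397.3 kN.
Block shear: shear path 2×[64+4×110] = 2×504 mm, A_gv = 6048, A_nv = 2×(504 − 4.5×35)×6 = 4158 mm²; tension across gage: (87 − 1×35)×6 = 312 mm². R_n = min(0.6×450×4158, 0.6×300×6048) + 1.0×450×312 = min(1122.7, 1088.6) + 140.4 = 1229 kN. φR_n = 0.75 × 1229 = 921.8 kN.
Governing: min(2486.4, 1397.3, 921.8) = 921.8 kN → block shear.

921.8 kN (block shear governs)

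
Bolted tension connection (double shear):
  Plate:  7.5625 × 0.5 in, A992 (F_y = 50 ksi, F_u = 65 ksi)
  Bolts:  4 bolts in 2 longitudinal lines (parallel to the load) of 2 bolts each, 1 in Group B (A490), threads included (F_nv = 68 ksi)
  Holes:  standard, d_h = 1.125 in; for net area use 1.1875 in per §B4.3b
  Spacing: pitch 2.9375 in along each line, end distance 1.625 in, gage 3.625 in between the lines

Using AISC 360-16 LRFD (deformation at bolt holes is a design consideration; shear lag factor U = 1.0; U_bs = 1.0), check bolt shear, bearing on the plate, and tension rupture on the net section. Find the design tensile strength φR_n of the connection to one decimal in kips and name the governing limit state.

Bolt shear: A_b = π(1)²/4 = 0.7854 in². φR_n = 0.75 × 68 × 0.7854 × 4 × 2 = 320.4 kips.
Bearing (0.5 in plate, F_u = 65 ksi): end bolts L_c = 1.625 − 1.125/2 = 1.0625, R_n = min(1.2×1.0625×0.5×65, 2.4×1×0.5×65) = 41.438 kips/bolt; interior L_c = 2.9375 − 1.125 = 1.8125, R_n = 70.688 kips/bolt. φR_n = 0.75 × (2×41.438 + 2×70.688) = 168.2 kips.
Tension rupture (net): A_n = (7.5625 − 2×1.1875)×0.5 = 2.5938 in² (U = 1.0, A_e = A_n). φR_n = 0.75 × 65 × 2.5938 = 126.4 kips.
Governing: min(320.4, 168.2, 126.4) = 126.4 kips → net-section rupture.

126.4 kips (net-section rupture governs)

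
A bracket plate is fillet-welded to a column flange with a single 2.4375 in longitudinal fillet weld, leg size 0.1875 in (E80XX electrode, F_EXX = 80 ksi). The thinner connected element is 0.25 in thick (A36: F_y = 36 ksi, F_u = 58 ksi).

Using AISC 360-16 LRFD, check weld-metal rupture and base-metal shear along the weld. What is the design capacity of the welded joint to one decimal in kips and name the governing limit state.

11.6 kips (weld metal governs)

Weld metal: throat = 0.707×0.1875 = 0.13256 in, L = 2.4375 in. φR_n = 0.75 × 0.6 × 80 × 0.13256 × 2.4375 = 11.6 kips.
Base metal shear (0.25 in plate): yield φR_n = 1.0×0.6×36×0.25×2.4375 = 13.2 kips; rupture φR_n = 0.75×0.6×58×0.25×2.4375 = 15.9 kips; take 13.2 kips (yield).
Governing: min(11.6, 13.2) = 11.6 kips → weld metal.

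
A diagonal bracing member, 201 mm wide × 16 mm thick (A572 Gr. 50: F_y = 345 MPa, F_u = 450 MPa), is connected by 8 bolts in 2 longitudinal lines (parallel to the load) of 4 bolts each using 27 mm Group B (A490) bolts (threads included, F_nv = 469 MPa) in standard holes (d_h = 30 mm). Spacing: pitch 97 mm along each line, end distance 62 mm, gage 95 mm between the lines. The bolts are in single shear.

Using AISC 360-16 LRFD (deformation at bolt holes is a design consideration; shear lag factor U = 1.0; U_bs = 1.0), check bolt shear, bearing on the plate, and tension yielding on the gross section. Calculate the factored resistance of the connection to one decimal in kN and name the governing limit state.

998.6 kN (gross-section yield governs)

Bolt shear: A_b = π(27)²/4 = 572.56 mm². φR_n = 0.75 × 469 × 572.56 × 8 × 1 = 1611.2 kN.
Bearing (16 mm plate, F_u = 450 MPa): end bolts L_c = 62 − 30/2 = 47, R_n = min(1.2×47×16×450, 2.4×27×16×450) = 406.08 kN/bolt; interior L_c = 97 − 30 = 67, R_n = 466.56 kN/bolt. φR_n = 0.75 × (2×406.08 + 6×466.56) = 2708.6 kN.
Tension yield (gross): A_g = 201×16 = 3216 mm². φR_n = 0.90 × 345 × 3216 = 998.6 kN.
Governing: min(1611.2, 2708.6, 998.6) = 998.6 kN → gross-section yield.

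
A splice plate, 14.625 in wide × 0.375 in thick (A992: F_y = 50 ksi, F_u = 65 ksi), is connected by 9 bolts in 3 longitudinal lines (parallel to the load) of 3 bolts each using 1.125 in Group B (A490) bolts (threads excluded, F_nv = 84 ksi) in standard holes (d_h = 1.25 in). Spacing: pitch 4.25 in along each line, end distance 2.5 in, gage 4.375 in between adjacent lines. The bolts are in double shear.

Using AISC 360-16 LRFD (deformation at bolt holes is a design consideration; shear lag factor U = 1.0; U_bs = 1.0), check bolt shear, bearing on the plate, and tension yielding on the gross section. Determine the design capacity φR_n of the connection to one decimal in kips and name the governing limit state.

246.8 kips (gross-section yield governs)

Bolt shear: A_b = π(1.125)²/4 = 0.99402 in². φR_n = 0.75 × 84 × 0.99402 × 9 × 2 = 1127.2 kips.
Bearing (0.375 in plate, F_u = 65 ksi): end bolts L_c = 2.5 − 1.25/2 = 1.875, R_n = min(1.2×1.875×0.375×65, 2.4×1.125×0.375×65) = 54.844 kips/bolt; interior L_c = 4.25 − 1.25 = 3, R_n = 65.813 kips/bolt. φR_n = 0.75 × (3×54.844 + 6×65.813) = 419.6 kips.
Tension yield (gross): A_g = 14.625×0.375 = 5.4844 in². φR_n = 0.90 × 50 × 5.4844 = 246.8 kips.
Governing: min(1127.2, 419.6, 246.8) = 246.8 kips → gross-section yield.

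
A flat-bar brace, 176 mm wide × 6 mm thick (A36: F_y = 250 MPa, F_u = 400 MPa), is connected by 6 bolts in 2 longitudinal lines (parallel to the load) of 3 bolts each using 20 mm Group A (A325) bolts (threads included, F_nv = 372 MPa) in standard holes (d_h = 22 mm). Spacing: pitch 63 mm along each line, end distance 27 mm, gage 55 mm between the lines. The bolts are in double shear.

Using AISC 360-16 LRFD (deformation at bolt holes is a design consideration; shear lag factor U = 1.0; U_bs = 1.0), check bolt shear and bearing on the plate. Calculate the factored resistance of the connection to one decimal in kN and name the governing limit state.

Bolt shear: A_b = π(20)²/4 = 314.16 mm². φR_n = 0.75 × 372 × 314.16 × 6 × 2 = 1051.8 kN.
Bearing (6 mm plate, F_u = 400 MPa): end bolts L_c = 27 − 22/2 = 16, R_n = min(1.2×16×6×400, 2.4×20×6×400) = 46.08 kN/bolt; interior L_c = 63 − 22 = 41, R_n = 115.2 kN/bolt. φR_n = 0.75 × (2×46.08 + 4×115.2) = 414.7 kN.
Governing: min(1051.8, 414.7) = 414.7 kN → bearing.

414.7 kN (bearing governs)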